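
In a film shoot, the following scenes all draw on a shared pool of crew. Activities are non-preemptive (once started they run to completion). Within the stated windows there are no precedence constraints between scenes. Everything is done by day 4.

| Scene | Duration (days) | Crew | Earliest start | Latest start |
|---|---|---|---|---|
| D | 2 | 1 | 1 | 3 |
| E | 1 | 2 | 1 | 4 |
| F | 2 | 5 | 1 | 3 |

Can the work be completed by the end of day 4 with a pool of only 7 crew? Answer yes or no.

yes

Schedule D@1, E@1, F@3: d1:3  d2:1  d3:5  d4:5 — peak 5 ≤ 7.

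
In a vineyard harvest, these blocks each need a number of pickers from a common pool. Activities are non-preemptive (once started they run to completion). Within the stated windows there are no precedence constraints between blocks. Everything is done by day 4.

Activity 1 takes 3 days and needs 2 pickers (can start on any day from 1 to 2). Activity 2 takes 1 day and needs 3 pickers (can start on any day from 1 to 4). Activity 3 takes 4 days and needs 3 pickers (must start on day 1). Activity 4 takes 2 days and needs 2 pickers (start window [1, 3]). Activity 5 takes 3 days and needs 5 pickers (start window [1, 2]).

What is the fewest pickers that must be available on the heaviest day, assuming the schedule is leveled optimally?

12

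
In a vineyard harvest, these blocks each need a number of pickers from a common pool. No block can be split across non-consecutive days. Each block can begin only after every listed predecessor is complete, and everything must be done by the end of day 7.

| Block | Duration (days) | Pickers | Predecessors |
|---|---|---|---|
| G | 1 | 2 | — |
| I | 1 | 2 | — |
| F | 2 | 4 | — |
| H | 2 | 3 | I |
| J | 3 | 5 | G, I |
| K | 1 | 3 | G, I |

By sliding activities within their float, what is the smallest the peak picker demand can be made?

Early-start (G@1, I@1, F@1, H@2, J@2, K@2) gives peak 15: d1:8  d2:15  d3:8  d4:5  d5:0  d6:0  d7:0.
Shift I→2, H→3, J→5, K→3.
Schedule G@1, I@2, F@1, H@3, J@5, K@3: d1:6  d2:6  d3:6  d4:3  d5:5  d6:5  d7:5 — peak 6.
Total picker-days = 36 over 7 days ⇒ peak ≥ ⌈36/7⌉ = 6, so 6 is optimal.

6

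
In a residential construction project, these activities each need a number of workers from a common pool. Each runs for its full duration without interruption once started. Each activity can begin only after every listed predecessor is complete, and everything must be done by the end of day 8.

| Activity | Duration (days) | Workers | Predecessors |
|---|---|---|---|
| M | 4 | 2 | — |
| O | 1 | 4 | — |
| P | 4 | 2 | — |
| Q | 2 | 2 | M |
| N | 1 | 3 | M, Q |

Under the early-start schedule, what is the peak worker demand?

8

Early-start schedule: M@1, O@1, P@1, Q@5, N@7.
Load per day: day 1: 8, day 2: 4, day 3: 4, day 4: 4, day 5: 2, day 6: 2, day 7: 3, day 8: 0.
Peak is 8.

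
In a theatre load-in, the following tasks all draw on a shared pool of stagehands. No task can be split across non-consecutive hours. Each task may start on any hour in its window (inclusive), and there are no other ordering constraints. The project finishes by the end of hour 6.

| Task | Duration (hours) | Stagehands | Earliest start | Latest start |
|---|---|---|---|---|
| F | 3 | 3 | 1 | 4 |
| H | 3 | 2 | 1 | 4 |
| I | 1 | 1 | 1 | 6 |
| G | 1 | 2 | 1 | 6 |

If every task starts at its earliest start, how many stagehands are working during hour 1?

At early start, hour 1 has: F, H, I, G.
Demand: 3 + 2 + 1 + 2 = 8.

8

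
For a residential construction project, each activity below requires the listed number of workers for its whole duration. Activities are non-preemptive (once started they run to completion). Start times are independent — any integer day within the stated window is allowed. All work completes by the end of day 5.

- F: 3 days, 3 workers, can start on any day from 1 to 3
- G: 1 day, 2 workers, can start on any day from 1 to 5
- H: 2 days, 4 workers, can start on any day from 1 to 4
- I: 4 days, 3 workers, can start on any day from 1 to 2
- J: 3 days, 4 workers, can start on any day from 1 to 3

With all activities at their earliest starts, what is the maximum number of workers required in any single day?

Early-start schedule: F@1, G@1, H@1, I@1, J@1.
Load per day: day 1: 16, day 2: 14, day 3: 10, day 4: 3, day 5: 0.
Peak is 16.

16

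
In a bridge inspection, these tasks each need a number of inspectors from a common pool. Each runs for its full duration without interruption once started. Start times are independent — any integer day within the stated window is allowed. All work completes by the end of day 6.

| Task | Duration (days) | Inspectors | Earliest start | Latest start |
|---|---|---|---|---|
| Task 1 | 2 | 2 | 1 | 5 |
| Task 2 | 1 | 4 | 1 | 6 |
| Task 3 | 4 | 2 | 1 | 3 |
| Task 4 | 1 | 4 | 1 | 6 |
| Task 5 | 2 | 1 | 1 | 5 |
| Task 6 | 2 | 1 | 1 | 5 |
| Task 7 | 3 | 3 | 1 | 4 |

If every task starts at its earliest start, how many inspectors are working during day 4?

At early start, day 4 has: Task 3.
Demand: 2 = 2.

2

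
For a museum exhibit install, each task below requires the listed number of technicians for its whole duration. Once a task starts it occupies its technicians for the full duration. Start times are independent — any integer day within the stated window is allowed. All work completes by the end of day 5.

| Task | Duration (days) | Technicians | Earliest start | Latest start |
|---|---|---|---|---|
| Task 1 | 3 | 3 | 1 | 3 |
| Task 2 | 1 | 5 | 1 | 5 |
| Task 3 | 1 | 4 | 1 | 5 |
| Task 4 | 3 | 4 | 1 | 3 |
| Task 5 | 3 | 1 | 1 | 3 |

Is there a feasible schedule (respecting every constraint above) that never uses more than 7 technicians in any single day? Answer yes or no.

no

The minimum achievable peak is 8; 7 < 8, so no feasible schedule stays within the cap.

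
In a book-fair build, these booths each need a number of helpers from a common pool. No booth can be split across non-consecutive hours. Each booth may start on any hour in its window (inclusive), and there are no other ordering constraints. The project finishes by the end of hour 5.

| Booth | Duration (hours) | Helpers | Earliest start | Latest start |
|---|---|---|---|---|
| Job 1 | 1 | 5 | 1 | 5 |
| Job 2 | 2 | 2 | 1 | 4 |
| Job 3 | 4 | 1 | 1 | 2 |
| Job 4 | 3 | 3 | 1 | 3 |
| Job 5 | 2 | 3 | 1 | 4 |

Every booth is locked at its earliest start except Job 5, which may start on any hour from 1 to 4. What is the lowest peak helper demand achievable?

11

Job 5@1: h1:14  h2:9  h3:4  h4:1  h5:0 → peak 14
Job 5@2: h1:11  h2:9  h3:7  h4:1  h5:0 → peak 11
Job 5@3: h1:11  h2:6  h3:7  h4:4  h5:0 → peak 11
Job 5@4: h1:11  h2:6  h3:4  h4:4  h5:3 → peak 11
Best is Job 5@2, peak 11.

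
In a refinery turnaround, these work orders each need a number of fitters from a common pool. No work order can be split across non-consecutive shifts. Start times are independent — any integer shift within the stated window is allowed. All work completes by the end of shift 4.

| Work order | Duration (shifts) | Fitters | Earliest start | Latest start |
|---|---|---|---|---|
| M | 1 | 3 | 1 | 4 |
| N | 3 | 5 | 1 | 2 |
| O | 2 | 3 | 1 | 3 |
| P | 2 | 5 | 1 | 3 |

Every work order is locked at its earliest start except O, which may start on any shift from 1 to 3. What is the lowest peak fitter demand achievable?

O@1: s1:16  s2:13  s3:5  s4:0 → peak 16
O@2: s1:13  s2:13  s3:8  s4:0 → peak 13
O@3: s1:13  s2:10  s3:8  s4:3 → peak 13
Best is O@2, peak 13.

13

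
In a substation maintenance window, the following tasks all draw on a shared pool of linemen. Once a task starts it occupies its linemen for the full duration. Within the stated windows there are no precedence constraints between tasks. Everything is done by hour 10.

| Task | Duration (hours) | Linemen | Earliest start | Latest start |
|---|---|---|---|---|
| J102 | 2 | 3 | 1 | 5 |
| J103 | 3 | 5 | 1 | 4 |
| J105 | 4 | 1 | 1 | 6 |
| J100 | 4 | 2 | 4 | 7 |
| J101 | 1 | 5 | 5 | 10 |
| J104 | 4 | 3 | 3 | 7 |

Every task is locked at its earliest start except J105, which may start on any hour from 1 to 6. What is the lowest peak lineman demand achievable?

J105@1: h1:9  h2:9  h3:9  h4:6  h5:10  h6:5  h7:2  h8:0  h9:0  h10:0 → peak 10
J105@2: h1:8  h2:9  h3:9  h4:6  h5:11  h6:5  h7:2  h8:0  h9:0  h10:0 → peak 11
J105@3: h1:8  h2:8  h3:9  h4:6  h5:11  h6:6  h7:2  h8:0  h9:0  h10:0 → peak 11
J105@4: h1:8  h2:8  h3:8  h4:6  h5:11  h6:6  h7:3  h8:0  h9:0  h10:0 → peak 11
J105@5: h1:8  h2:8  h3:8  h4:5  h5:11  h6:6  h7:3  h8:1  h9:0  h10:0 → peak 11
J105@6: h1:8  h2:8  h3:8  h4:5  h5:10  h6:6  h7:3  h8:1  h9:1  h10:0 → peak 10
Best is J105@1, peak 10.

10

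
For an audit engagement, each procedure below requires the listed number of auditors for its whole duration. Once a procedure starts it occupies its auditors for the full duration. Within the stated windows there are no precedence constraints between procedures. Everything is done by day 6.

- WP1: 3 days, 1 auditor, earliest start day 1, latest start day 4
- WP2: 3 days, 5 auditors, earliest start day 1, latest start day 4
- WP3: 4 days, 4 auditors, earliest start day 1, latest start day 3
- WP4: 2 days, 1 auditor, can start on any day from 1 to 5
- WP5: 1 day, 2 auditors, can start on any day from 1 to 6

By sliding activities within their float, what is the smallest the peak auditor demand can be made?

Early-start (WP1@1, WP2@1, WP3@1, WP4@1, WP5@1) gives peak 13: d1:13  d2:11  d3:10  d4:4  d5:0  d6:0.
Shift WP2→4.
Schedule WP1@1, WP2@4, WP3@1, WP4@1, WP5@1: d1:8  d2:6  d3:5  d4:9  d5:5  d6:5 — peak 9.

9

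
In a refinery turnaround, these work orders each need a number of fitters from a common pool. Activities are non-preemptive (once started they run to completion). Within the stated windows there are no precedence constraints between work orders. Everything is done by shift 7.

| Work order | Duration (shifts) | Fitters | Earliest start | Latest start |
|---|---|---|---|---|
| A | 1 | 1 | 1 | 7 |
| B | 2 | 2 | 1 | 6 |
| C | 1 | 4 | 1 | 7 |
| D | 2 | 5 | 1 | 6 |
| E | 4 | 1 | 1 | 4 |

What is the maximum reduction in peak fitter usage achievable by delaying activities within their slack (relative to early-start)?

8

Early-start peak: s1:13  s2:8  s3:1  s4:1  s5:0  s6:0  s7:0 ⇒ 13.
Leveled (A@1, B@1, C@3, D@5, E@1): s1:4  s2:3  s3:5  s4:1  s5:5  s6:5  s7:0 ⇒ 5.
Reduction 13 − 5 = 8.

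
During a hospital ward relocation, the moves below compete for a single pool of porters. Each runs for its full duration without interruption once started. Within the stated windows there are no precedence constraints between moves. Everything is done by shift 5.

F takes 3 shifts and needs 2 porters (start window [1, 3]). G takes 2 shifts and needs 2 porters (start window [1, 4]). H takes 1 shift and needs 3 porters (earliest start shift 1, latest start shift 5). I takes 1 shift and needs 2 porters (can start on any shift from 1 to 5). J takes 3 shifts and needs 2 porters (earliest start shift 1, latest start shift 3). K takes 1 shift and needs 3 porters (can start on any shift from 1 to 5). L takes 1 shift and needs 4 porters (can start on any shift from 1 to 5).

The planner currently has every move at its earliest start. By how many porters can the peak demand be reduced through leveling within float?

12

Early-start peak: s1:18  s2:6  s3:4  s4:0  s5:0 ⇒ 18.
Leveled (F@1, G@1, H@4, I@3, J@1, K@4, L@5): s1:6  s2:6  s3:6  s4:6  s5:4 ⇒ 6.
Reduction 18 − 6 = 12.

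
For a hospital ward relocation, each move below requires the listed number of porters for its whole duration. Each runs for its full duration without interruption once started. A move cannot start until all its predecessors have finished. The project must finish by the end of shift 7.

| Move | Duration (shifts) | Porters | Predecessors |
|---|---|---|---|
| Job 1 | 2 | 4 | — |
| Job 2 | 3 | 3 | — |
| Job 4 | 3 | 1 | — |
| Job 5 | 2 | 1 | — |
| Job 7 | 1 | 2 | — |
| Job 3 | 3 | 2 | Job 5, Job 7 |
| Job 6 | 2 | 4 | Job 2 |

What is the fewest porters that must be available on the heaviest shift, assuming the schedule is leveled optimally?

6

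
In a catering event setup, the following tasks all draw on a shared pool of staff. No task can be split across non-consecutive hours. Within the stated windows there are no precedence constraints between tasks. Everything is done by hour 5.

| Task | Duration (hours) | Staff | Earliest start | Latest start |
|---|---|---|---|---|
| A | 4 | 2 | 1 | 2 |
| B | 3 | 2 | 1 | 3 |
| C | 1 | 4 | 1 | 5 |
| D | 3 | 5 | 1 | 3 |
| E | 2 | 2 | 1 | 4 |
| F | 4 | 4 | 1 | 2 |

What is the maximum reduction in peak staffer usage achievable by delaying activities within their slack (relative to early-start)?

6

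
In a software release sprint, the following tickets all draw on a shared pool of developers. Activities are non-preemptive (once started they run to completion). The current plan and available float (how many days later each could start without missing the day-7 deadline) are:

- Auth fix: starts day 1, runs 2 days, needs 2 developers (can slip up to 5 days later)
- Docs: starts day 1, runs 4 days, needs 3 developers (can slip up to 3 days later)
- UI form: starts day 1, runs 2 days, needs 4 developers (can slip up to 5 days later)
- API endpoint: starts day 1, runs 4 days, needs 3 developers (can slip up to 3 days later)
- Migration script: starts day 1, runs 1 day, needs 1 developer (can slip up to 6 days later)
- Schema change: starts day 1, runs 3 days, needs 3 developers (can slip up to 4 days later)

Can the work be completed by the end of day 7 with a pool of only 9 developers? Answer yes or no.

Schedule Auth fix@1, Docs@1, UI form@5, API endpoint@1, Migration script@3, Schema change@5: d1:8  d2:8  d3:7  d4:6  d5:7  d6:7  d7:3 — peak 8 ≤ 9.

yes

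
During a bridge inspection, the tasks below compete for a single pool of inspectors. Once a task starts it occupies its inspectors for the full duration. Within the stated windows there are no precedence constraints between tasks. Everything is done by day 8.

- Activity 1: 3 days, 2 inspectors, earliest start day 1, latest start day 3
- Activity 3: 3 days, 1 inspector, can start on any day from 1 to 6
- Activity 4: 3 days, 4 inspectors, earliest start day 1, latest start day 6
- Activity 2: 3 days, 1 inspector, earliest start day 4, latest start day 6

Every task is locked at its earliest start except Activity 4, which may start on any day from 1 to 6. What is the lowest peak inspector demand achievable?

5

Activity 4@1: d1:7  d2:7  d3:7  d4:1  d5:1  d6:1  d7:0  d8:0 → peak 7
Activity 4@2: d1:3  d2:7  d3:7  d4:5  d5:1  d6:1  d7:0  d8:0 → peak 7
Activity 4@3: d1:3  d2:3  d3:7  d4:5  d5:5  d6:1  d7:0  d8:0 → peak 7
Activity 4@4: d1:3  d2:3  d3:3  d4:5  d5:5  d6:5  d7:0  d8:0 → peak 5
Activity 4@5: d1:3  d2:3  d3:3  d4:1  d5:5  d6:5  d7:4  d8:0 → peak 5
Activity 4@6: d1:3  d2:3  d3:3  d4:1  d5:1  d6:5  d7:4  d8:4 → peak 5
Best is Activity 4@4, peak 5.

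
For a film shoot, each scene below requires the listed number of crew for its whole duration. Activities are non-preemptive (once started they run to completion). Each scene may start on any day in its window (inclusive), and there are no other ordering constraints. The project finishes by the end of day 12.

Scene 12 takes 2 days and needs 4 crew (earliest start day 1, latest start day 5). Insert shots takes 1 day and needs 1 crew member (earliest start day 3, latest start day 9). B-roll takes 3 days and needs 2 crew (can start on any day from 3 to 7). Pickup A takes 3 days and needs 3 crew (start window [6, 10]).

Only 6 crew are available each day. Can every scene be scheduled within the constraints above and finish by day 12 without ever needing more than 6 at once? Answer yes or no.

yes

Schedule Scene 12@1, Insert shots@3, B-roll@3, Pickup A@6: d1:4  d2:4  d3:3  d4:2  d5:2  d6:3  d7:3  d8:3  d9:0  d10:0  d11:0  d12:0 — peak 4 ≤ 6.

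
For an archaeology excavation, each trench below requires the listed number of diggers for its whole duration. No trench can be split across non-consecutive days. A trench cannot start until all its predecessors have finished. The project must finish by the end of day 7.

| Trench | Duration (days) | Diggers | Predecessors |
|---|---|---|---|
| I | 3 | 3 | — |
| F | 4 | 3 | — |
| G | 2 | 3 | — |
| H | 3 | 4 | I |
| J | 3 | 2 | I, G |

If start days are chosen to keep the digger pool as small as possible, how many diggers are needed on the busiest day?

9

Schedule I@1, F@1, G@1, H@4, J@4: d1:9  d2:9  d3:6  d4:9  d5:6  d6:6  d7:0 — peak 9.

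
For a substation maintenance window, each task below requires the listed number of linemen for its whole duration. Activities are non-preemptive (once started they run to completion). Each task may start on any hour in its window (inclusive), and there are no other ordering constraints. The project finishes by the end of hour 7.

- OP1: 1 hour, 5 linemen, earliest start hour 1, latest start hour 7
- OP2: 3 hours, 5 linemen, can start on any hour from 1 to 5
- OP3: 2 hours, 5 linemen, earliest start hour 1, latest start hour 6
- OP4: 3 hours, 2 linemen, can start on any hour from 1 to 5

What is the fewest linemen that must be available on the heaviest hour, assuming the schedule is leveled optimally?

Early-start (OP1@1, OP2@1, OP3@1, OP4@1) gives peak 17: h1:17  h2:12  h3:7  h4:0  h5:0  h6:0  h7:0.
Shift OP2→2, OP3→5.
Schedule OP1@1, OP2@2, OP3@5, OP4@1: h1:7  h2:7  h3:7  h4:5  h5:5  h6:5  h7:0 — peak 7.

7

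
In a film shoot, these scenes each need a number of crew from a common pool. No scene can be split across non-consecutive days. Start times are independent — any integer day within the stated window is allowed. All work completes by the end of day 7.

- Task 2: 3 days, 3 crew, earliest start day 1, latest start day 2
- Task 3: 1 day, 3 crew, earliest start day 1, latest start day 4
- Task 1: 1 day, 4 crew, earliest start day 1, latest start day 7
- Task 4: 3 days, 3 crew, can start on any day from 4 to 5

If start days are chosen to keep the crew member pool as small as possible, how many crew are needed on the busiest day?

6

Early-start (Task 2@1, Task 3@1, Task 1@1, Task 4@4) gives peak 10: d1:10  d2:3  d3:3  d4:3  d5:3  d6:3  d7:0.
Shift Task 1→4, Task 4→5.
Schedule Task 2@1, Task 3@1, Task 1@4, Task 4@5: d1:6  d2:3  d3:3  d4:4  d5:3  d6:3  d7:3 — peak 6.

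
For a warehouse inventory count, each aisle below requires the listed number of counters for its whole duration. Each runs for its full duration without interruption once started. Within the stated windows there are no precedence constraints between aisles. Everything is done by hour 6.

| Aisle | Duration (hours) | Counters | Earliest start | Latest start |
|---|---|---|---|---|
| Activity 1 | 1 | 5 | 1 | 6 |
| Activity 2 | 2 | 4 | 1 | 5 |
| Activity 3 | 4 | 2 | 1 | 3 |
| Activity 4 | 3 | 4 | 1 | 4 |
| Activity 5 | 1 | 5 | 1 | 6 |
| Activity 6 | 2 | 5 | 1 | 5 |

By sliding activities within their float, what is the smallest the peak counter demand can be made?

Early-start (Activity 1@1, Activity 2@1, Activity 3@1, Activity 4@1, Activity 5@1, Activity 6@1) gives peak 25: h1:25  h2:15  h3:6  h4:2  h5:0  h6:0.
Shift Activity 3→2, Activity 4→2, Activity 5→6, Activity 6→5.
Schedule Activity 1@1, Activity 2@1, Activity 3@2, Activity 4@2, Activity 5@6, Activity 6@5: h1:9  h2:10  h3:6  h4:6  h5:7  h6:10 — peak 10.

10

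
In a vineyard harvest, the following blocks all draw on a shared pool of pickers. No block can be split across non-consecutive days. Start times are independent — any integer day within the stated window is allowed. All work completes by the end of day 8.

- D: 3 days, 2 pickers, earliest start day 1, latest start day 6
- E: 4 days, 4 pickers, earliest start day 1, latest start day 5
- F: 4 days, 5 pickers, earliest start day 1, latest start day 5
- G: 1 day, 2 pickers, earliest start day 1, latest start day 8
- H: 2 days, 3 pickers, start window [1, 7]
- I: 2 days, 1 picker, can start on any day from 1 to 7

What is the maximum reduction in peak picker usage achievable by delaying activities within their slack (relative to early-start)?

10

Early-start peak: d1:17  d2:15  d3:11  d4:9  d5:0  d6:0  d7:0  d8:0 ⇒ 17.
Leveled (D@1, E@5, F@1, G@4, H@5, I@7): d1:7  d2:7  d3:7  d4:7  d5:7  d6:7  d7:5  d8:5 ⇒ 7.
Reduction 17 − 7 = 10.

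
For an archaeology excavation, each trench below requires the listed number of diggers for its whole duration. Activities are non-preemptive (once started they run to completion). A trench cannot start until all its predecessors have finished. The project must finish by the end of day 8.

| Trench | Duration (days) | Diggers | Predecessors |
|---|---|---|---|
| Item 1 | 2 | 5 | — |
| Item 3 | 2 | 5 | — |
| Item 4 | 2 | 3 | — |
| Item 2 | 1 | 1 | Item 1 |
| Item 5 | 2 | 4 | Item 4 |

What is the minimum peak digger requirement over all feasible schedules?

Early-start (Item 1@1, Item 3@1, Item 4@1, Item 2@3, Item 5@3) gives peak 13: d1:13  d2:13  d3:5  d4:4  d5:0  d6:0  d7:0  d8:0.
Shift Item 3→3, Item 4→5, Item 2→5, Item 5→7.
Schedule Item 1@1, Item 3@3, Item 4@5, Item 2@5, Item 5@7: d1:5  d2:5  d3:5  d4:5  d5:4  d6:3  d7:4  d8:4 — peak 5.
Total digger-days = 35 over 8 days ⇒ peak ≥ ⌈35/8⌉ = 5, so 5 is optimal.

5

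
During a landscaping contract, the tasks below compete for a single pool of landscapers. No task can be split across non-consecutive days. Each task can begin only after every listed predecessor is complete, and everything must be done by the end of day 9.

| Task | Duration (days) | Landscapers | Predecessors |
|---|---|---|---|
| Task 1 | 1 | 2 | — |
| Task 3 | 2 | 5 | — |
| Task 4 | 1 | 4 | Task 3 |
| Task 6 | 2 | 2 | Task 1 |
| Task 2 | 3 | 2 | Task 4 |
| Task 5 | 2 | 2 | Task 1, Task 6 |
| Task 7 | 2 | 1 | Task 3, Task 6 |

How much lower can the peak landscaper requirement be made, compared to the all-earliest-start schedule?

2

Early-start peak: d1:7  d2:7  d3:6  d4:5  d5:5  d6:2  d7:0  d8:0  d9:0 ⇒ 7.
Leveled (Task 1@1, Task 3@2, Task 4@4, Task 6@5, Task 2@5, Task 5@7, Task 7@7): d1:2  d2:5  d3:5  d4:4  d5:4  d6:4  d7:5  d8:3  d9:0 ⇒ 5.
Reduction 7 − 5 = 2.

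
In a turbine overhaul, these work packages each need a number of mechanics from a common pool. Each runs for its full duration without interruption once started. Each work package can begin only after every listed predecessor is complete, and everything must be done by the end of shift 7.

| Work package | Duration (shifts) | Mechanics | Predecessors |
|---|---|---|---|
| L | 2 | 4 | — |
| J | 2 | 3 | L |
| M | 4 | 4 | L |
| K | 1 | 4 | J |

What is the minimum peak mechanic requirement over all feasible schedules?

Early-start (L@1, J@3, M@3, K@5) gives peak 8: s1:4  s2:4  s3:7  s4:7  s5:8  s6:4  s7:0.
Shift K→7.
Schedule L@1, J@3, M@3, K@7: s1:4  s2:4  s3:7  s4:7  s5:4  s6:4  s7:4 — peak 7.
No arrangement of the 15 feasible schedules does better.

7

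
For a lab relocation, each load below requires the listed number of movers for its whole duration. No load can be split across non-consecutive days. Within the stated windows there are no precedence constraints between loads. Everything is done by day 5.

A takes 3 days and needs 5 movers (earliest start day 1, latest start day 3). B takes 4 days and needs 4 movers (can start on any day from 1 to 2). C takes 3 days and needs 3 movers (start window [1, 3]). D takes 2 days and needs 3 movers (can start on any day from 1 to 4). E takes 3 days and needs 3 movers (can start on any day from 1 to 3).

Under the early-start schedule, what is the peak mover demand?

18

Early-start schedule: A@1, B@1, C@1, D@1, E@1.
Load per day: day 1: 18, day 2: 18, day 3: 15, day 4: 4, day 5: 0.
Peak is 18.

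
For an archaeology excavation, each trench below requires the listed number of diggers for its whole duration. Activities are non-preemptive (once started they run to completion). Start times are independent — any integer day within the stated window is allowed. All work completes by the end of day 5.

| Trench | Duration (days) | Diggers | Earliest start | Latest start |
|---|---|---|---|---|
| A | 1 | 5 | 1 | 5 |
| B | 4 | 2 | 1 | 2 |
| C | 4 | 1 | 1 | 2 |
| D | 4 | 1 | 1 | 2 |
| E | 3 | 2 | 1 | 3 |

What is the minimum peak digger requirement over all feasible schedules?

Early-start (A@1, B@1, C@1, D@1, E@1) gives peak 11: d1:11  d2:6  d3:6  d4:4  d5:0.
Shift B→2, D→2, E→2.
Schedule A@1, B@2, C@1, D@2, E@2: d1:6  d2:6  d3:6  d4:6  d5:3 — peak 6.
Total digger-days = 27 over 5 days ⇒ peak ≥ ⌈27/5⌉ = 6, so 6 is optimal.

6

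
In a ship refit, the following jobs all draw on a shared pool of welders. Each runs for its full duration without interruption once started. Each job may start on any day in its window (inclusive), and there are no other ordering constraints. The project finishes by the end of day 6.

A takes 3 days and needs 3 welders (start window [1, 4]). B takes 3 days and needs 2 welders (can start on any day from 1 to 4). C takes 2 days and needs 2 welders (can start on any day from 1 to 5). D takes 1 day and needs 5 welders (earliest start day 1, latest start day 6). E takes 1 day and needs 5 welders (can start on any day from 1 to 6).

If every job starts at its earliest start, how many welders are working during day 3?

5

At early start, day 3 has: A, B.
Demand: 3 + 2 = 5.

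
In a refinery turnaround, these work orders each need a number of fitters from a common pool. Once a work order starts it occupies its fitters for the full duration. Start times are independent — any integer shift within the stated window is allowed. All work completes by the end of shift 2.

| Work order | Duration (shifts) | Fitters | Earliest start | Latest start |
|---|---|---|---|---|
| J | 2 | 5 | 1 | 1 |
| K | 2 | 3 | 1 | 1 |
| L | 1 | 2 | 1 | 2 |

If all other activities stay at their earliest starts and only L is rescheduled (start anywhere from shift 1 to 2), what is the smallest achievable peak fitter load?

L@1: s1:10  s2:8 → peak 10
L@2: s1:8  s2:10 → peak 10
Best is L@1, peak 10.

10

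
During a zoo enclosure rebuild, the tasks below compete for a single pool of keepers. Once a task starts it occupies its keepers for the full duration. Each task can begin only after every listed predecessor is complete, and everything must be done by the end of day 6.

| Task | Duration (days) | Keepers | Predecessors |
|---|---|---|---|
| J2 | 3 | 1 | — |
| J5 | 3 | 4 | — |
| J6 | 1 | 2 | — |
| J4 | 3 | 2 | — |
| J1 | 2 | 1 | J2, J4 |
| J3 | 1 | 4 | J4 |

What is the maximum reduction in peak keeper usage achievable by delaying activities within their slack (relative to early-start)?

Early-start peak: d1:9  d2:7  d3:7  d4:5  d5:1  d6:0 ⇒ 9.
Leveled (J2@1, J5@1, J6@1, J4@2, J1@5, J3@5): d1:7  d2:7  d3:7  d4:2  d5:5  d6:1 ⇒ 7.
Reduction 9 − 7 = 2.

2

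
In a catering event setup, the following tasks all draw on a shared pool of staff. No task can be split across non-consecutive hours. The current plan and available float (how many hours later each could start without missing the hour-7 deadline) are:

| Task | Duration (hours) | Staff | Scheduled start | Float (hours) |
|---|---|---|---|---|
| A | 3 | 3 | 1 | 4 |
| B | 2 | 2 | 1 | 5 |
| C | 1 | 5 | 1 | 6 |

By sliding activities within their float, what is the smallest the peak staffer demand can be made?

5

Early-start (A@1, B@1, C@1) gives peak 10: h1:10  h2:5  h3:3  h4:0  h5:0  h6:0  h7:0.
Shift C→4.
Schedule A@1, B@1, C@4: h1:5  h2:5  h3:3  h4:5  h5:0  h6:0  h7:0 — peak 5.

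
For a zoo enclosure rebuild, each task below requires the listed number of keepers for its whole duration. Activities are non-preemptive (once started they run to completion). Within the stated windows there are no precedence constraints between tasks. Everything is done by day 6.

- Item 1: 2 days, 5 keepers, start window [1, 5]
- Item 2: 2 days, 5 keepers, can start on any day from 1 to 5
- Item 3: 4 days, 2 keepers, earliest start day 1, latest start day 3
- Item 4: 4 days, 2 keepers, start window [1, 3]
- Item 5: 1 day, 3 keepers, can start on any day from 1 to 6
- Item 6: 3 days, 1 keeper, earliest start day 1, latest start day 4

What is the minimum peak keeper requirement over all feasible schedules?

8

Early-start (Item 1@1, Item 2@1, Item 3@1, Item 4@1, Item 5@1, Item 6@1) gives peak 18: d1:18  d2:15  d3:5  d4:4  d5:0  d6:0.
Shift Item 2→5, Item 4→3, Item 5→3.
Schedule Item 1@1, Item 2@5, Item 3@1, Item 4@3, Item 5@3, Item 6@1: d1:8  d2:8  d3:8  d4:4  d5:7  d6:7 — peak 8.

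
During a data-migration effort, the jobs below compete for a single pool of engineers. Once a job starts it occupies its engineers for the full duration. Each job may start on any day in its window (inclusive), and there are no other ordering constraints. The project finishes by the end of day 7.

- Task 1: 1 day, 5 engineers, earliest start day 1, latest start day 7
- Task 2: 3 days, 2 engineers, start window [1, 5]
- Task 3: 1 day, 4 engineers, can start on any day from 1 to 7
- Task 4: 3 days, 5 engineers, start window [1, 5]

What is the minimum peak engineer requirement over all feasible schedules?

6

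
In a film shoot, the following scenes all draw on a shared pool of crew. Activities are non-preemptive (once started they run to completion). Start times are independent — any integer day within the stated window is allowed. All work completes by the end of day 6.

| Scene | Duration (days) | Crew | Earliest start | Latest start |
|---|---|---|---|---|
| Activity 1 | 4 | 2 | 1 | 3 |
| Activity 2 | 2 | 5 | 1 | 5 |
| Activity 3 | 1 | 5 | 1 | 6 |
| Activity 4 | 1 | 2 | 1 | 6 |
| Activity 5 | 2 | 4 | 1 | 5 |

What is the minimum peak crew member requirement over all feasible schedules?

7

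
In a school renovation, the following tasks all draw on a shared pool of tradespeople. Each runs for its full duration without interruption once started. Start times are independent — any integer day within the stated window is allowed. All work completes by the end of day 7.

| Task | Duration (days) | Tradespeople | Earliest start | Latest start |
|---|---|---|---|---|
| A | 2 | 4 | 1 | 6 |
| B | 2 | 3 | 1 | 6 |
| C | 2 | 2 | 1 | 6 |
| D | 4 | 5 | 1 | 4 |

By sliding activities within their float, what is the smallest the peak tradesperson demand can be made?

Early-start (A@1, B@1, C@1, D@1) gives peak 14: d1:14  d2:14  d3:5  d4:5  d5:0  d6:0  d7:0.
Shift C→3, D→3.
Schedule A@1, B@1, C@3, D@3: d1:7  d2:7  d3:7  d4:7  d5:5  d6:5  d7:0 — peak 7.

7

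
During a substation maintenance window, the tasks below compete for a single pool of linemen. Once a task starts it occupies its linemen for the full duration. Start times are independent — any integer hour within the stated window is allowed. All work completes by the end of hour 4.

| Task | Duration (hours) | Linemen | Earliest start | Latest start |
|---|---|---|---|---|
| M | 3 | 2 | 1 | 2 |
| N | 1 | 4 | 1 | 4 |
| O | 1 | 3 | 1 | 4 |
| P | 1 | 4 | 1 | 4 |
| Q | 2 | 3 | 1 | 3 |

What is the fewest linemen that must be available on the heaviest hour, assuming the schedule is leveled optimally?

Early-start (M@1, N@1, O@1, P@1, Q@1) gives peak 16: h1:16  h2:5  h3:2  h4:0.
Shift O→4, P→2, Q→3.
Schedule M@1, N@1, O@4, P@2, Q@3: h1:6  h2:6  h3:5  h4:6 — peak 6.
Total lineman-hours = 23 over 4 hours ⇒ peak ≥ ⌈23/4⌉ = 6, so 6 is optimal.

6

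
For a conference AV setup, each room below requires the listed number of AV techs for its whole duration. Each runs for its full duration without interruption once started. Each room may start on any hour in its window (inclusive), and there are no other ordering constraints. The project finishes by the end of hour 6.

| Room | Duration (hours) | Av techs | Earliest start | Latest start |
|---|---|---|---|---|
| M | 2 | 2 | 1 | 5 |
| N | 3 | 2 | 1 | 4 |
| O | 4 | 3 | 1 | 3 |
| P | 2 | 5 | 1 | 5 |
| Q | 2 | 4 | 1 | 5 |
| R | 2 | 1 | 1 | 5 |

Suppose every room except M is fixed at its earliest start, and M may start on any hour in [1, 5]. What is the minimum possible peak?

M@1: h1:17  h2:17  h3:5  h4:3  h5:0  h6:0 → peak 17
M@2: h1:15  h2:17  h3:7  h4:3  h5:0  h6:0 → peak 17
M@3: h1:15  h2:15  h3:7  h4:5  h5:0  h6:0 → peak 15
M@4: h1:15  h2:15  h3:5  h4:5  h5:2  h6:0 → peak 15
M@5: h1:15  h2:15  h3:5  h4:3  h5:2  h6:2 → peak 15
Best is M@3, peak 15.

15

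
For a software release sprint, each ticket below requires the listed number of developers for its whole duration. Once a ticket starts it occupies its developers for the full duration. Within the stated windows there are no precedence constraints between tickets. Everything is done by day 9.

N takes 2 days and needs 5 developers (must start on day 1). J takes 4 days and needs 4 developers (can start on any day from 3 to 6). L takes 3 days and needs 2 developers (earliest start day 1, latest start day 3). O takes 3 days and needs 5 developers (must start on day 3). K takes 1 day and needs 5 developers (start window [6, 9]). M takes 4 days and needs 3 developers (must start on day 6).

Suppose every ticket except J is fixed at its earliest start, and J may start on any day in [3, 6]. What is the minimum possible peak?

12

J@3: d1:7  d2:7  d3:11  d4:9  d5:9  d6:12  d7:3  d8:3  d9:3 → peak 12
J@4: d1:7  d2:7  d3:7  d4:9  d5:9  d6:12  d7:7  d8:3  d9:3 → peak 12
J@5: d1:7  d2:7  d3:7  d4:5  d5:9  d6:12  d7:7  d8:7  d9:3 → peak 12
J@6: d1:7  d2:7  d3:7  d4:5  d5:5  d6:12  d7:7  d8:7  d9:7 → peak 12
Best is J@3, peak 12.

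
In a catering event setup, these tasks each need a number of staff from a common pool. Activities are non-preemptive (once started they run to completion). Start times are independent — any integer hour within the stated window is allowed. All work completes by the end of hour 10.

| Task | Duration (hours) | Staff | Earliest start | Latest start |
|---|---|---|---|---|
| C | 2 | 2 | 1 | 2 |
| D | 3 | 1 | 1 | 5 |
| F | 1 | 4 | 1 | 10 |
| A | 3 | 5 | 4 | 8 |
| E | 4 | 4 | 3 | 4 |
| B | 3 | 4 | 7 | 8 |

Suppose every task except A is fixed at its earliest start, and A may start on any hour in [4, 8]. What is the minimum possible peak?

A@4: h1:7  h2:3  h3:5  h4:9  h5:9  h6:9  h7:4  h8:4  h9:4  h10:0 → peak 9
A@5: h1:7  h2:3  h3:5  h4:4  h5:9  h6:9  h7:9  h8:4  h9:4  h10:0 → peak 9
A@6: h1:7  h2:3  h3:5  h4:4  h5:4  h6:9  h7:9  h8:9  h9:4  h10:0 → peak 9
A@7: h1:7  h2:3  h3:5  h4:4  h5:4  h6:4  h7:9  h8:9  h9:9  h10:0 → peak 9
A@8: h1:7  h2:3  h3:5  h4:4  h5:4  h6:4  h7:4  h8:9  h9:9  h10:5 → peak 9
Best is A@4, peak 9.

9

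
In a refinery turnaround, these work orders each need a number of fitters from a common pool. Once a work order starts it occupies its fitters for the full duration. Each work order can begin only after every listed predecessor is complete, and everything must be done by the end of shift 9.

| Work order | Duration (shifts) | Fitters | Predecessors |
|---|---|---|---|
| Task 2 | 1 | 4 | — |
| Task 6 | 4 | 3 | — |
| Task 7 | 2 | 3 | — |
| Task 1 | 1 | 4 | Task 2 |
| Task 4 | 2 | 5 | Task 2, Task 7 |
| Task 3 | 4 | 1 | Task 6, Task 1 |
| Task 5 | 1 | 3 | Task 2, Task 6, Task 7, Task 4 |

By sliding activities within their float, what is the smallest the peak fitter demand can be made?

7

Early-start (Task 2@1, Task 6@1, Task 7@1, Task 1@2, Task 4@3, Task 3@5, Task 5@5) gives peak 10: s1:10  s2:10  s3:8  s4:8  s5:4  s6:1  s7:1  s8:1  s9:0.
Shift Task 7→2, Task 1→4, Task 4→5, Task 5→7.
Schedule Task 2@1, Task 6@1, Task 7@2, Task 1@4, Task 4@5, Task 3@5, Task 5@7: s1:7  s2:6  s3:6  s4:7  s5:6  s6:6  s7:4  s8:1  s9:0 — peak 7.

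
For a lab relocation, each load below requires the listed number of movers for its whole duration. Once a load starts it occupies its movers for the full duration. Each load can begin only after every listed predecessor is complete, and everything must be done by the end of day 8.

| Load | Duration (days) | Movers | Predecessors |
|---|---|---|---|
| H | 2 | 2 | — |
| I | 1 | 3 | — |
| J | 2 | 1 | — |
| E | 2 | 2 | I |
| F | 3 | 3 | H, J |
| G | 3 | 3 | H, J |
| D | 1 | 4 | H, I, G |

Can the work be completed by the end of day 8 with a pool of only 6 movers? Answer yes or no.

yes

Schedule H@1, I@1, J@1, E@2, F@3, G@4, D@7: d1:6  d2:5  d3:5  d4:6  d5:6  d6:3  d7:4  d8:0 — peak 6 ≤ 6.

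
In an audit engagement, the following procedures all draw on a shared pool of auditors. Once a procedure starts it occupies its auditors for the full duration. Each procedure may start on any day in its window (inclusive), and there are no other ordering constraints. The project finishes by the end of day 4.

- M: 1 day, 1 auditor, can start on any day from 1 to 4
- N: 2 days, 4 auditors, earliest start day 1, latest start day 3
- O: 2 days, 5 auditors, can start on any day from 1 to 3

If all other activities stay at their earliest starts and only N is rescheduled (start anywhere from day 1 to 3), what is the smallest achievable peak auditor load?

N@1: d1:10  d2:9  d3:0  d4:0 → peak 10
N@2: d1:6  d2:9  d3:4  d4:0 → peak 9
N@3: d1:6  d2:5  d3:4  d4:4 → peak 6
Best is N@3, peak 6.

6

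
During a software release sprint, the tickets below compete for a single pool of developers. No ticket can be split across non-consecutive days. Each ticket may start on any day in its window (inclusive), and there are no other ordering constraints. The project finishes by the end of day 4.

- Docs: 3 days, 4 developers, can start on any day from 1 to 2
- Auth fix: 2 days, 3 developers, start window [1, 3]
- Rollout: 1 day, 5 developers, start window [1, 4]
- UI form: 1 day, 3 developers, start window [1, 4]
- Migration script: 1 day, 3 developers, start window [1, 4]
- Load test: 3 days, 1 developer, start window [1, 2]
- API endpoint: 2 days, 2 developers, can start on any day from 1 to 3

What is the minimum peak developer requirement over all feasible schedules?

10

Early-start (Docs@1, Auth fix@1, Rollout@1, UI form@1, Migration script@1, Load test@1, API endpoint@1) gives peak 21: d1:21  d2:10  d3:5  d4:0.
Shift Rollout→3, UI form→4, Migration script→4.
Schedule Docs@1, Auth fix@1, Rollout@3, UI form@4, Migration script@4, Load test@1, API endpoint@1: d1:10  d2:10  d3:10  d4:6 — peak 10.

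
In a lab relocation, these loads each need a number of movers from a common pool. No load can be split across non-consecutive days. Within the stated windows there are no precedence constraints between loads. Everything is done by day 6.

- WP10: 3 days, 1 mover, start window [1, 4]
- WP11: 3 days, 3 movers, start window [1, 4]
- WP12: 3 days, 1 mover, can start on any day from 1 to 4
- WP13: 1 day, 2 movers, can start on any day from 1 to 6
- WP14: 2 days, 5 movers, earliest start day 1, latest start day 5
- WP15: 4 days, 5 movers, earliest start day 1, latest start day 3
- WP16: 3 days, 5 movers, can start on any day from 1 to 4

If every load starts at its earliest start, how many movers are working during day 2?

20

At early start, day 2 has: WP10, WP11, WP12, WP14, WP15, WP16.
Demand: 1 + 3 + 1 + 5 + 5 + 5 = 20.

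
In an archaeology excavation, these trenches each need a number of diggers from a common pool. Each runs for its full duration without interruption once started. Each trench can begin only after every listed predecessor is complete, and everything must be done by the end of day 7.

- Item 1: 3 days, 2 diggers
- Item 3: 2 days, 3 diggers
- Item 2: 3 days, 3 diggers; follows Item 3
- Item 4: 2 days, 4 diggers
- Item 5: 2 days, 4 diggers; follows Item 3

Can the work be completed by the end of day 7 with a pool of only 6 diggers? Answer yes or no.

The minimum achievable peak is 7; 6 < 7, so no feasible schedule stays within the cap.

no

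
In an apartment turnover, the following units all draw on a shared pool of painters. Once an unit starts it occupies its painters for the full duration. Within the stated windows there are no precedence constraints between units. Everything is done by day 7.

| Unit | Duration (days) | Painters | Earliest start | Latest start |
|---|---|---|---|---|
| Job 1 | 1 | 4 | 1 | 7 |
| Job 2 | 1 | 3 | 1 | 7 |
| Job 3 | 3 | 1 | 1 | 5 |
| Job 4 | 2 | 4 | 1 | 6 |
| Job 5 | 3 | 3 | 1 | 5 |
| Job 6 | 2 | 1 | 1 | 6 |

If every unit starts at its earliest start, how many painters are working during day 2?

At early start, day 2 has: Job 3, Job 4, Job 5, Job 6.
Demand: 1 + 4 + 3 + 1 = 9.

9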